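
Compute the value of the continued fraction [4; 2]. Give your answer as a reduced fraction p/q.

Start with 2.
4 + 1/(2/1) = 4 + 1/2 = 9/2

9/2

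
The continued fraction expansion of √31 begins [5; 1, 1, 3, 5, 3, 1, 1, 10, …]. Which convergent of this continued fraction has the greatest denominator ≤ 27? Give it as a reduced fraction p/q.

39/7

a_0 = 5: 5/1  (≤ bound)
a_1 = 1: 6/1  (≤ bound)
a_2 = 1: 11/2  (≤ bound)
a_3 = 3: 39/7  (≤ bound)
a_4 = 5: 206/37  (> 27, stop)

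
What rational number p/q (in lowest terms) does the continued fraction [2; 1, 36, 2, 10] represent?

Start with 10.
2 + 1/(10/1) = 2 + 1/10 = 21/10
36 + 1/(21/10) = 36 + 10/21 = 766/21
1 + 1/(766/21) = 1 + 21/766 = 787/766
2 + 1/(787/766) = 2 + 766/787 = 2340/787

2340/787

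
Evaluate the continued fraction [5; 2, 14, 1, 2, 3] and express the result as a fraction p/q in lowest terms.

1667/304

Start with 3.
2 + 1/(3/1) = 2 + 1/3 = 7/3
1 + 1/(7/3) = 1 + 3/7 = 10/7
14 + 1/(10/7) = 14 + 7/10 = 147/10
2 + 1/(147/10) = 2 + 10/147 = 304/147
5 + 1/(304/147) = 5 + 147/304 = 1667/304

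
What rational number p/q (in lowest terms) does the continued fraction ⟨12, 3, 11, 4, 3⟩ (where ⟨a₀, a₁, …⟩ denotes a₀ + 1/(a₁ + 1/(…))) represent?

5558/451

Collapse the nested fraction from the inside out:
Start with 3.
4 + 1/(3/1) = 4 + 1/3 = 13/3
11 + 1/(13/3) = 11 + 3/13 = 146/13
3 + 1/(146/13) = 3 + 13/146 = 451/146
12 + 1/(451/146) = 12 + 146/451 = 5558/451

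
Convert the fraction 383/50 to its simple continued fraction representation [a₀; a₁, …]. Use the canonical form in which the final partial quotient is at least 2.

[7; 1, 1, 1, 16]

383 ÷ 50 → quotient 7, remainder 33
50 ÷ 33 → quotient 1, remainder 17
33 ÷ 17 → quotient 1, remainder 16
17 ÷ 16 → quotient 1, remainder 1
16 ÷ 1 → quotient 16, remainder 0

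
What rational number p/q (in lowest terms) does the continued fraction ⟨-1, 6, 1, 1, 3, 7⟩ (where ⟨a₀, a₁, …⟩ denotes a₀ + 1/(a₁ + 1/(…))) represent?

a_0 = -1: -1/1
a_1 = 6: -5/6
a_2 = 1: -6/7
a_3 = 1: -11/13
a_4 = 3: -39/46
a_5 = 7: -284/335

-284/335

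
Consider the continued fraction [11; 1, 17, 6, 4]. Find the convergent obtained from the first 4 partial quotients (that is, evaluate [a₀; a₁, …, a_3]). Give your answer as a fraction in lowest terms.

a_0 = 11: 11/1
a_1 = 1: 12/1
a_2 = 17: 215/18
a_3 = 6: 1302/109

1302/109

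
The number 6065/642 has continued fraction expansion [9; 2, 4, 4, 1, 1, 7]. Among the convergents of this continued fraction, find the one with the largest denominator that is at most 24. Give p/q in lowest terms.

a_0 = 9: 9/1  (≤ bound)
a_1 = 2: 19/2  (≤ bound)
a_2 = 4: 85/9  (≤ bound)
a_3 = 4: 359/38  (> 24, stop)

85/9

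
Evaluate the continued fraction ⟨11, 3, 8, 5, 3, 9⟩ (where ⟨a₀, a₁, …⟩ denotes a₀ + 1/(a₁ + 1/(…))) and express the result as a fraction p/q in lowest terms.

Start with 9.
3 + 1/(9/1) = 3 + 1/9 = 28/9
5 + 1/(28/9) = 5 + 9/28 = 149/28
8 + 1/(149/28) = 8 + 28/149 = 1220/149
3 + 1/(1220/149) = 3 + 149/1220 = 3809/1220
11 + 1/(3809/1220) = 11 + 1220/3809 = 43119/3809

43119/3809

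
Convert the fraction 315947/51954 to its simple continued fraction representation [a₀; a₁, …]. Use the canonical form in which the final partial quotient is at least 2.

[6; 12, 3, 3, 3, 1, 1, 55]

⌊315947/51954⌋ = 6, remainder 4223
⌊51954/4223⌋ = 12, remainder 1278
⌊4223/1278⌋ = 3, remainder 389
⌊1278/389⌋ = 3, remainder 111
⌊389/111⌋ = 3, remainder 56
⌊111/56⌋ = 1, remainder 55
⌊56/55⌋ = 1, remainder 1
⌊55/1⌋ = 55, remainder 0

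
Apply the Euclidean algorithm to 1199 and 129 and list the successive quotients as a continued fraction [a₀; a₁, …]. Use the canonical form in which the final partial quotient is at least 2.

[9; 3, 2, 1, 1, 7]

Repeatedly divide and take the remainder:
⌊1199/129⌋ = 9, remainder 38
⌊129/38⌋ = 3, remainder 15
⌊38/15⌋ = 2, remainder 8
⌊15/8⌋ = 1, remainder 7
⌊8/7⌋ = 1, remainder 1
⌊7/1⌋ = 7, remainder 0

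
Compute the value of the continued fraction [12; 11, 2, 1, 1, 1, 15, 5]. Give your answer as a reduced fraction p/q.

Compute successive convergents:
a_0 = 12: 12/1
a_1 = 11: 133/11
a_2 = 2: 278/23
a_3 = 1: 411/34
a_4 = 1: 689/57
a_5 = 1: 1100/91
a_6 = 15: 17189/1422
a_7 = 5: 87045/7201

87045/7201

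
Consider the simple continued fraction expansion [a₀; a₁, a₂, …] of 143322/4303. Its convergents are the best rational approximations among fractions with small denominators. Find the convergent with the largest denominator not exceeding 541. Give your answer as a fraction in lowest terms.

11158/335

List convergents until the denominator exceeds the bound:
a_0 = 33: 33/1  (≤ bound)
a_1 = 3: 100/3  (≤ bound)
a_2 = 3: 333/10  (≤ bound)
a_3 = 1: 433/13  (≤ bound)
a_4 = 24: 10725/322  (≤ bound)
a_5 = 1: 11158/335  (≤ bound)
a_6 = 2: 33041/992  (> 541, stop)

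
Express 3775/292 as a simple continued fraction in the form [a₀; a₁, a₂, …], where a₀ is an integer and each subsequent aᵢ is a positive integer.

3775 ÷ 292 → quotient 12, remainder 271
292 ÷ 271 → quotient 1, remainder 21
271 ÷ 21 → quotient 12, remainder 19
21 ÷ 19 → quotient 1, remainder 2
19 ÷ 2 → quotient 9, remainder 1
2 ÷ 1 → quotient 2, remainder 0

[12; 1, 12, 1, 9, 2]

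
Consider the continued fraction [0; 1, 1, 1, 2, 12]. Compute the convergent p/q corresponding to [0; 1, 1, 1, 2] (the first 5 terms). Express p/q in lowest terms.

5/8

a_0 = 0: 0/1
a_1 = 1: 1/1
a_2 = 1: 1/2
a_3 = 1: 2/3
a_4 = 2: 5/8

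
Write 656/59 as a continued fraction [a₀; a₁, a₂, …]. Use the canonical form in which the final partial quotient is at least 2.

⌊656/59⌋ = 11, remainder 7
⌊59/7⌋ = 8, remainder 3
⌊7/3⌋ = 2, remainder 1
⌊3/1⌋ = 3, remainder 0

[11; 8, 2, 3]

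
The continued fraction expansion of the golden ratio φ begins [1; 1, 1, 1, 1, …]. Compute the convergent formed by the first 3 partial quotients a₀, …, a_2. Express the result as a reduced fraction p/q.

Build up convergents one term at a time:
a_0 = 1: 1/1
a_1 = 1: 2/1
a_2 = 1: 3/2

3/2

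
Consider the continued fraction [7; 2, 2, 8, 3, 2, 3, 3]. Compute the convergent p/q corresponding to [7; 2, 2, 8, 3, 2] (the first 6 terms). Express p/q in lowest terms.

Start with 2.
3 + 1/(2/1) = 3 + 1/2 = 7/2
8 + 1/(7/2) = 8 + 2/7 = 58/7
2 + 1/(58/7) = 2 + 7/58 = 123/58
2 + 1/(123/58) = 2 + 58/123 = 304/123
7 + 1/(304/123) = 7 + 123/304 = 2251/304

2251/304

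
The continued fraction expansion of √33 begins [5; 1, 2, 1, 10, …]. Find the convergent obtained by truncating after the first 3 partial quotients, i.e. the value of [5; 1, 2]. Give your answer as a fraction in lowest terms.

Start with 2.
1 + 1/(2/1) = 1 + 1/2 = 3/2
5 + 1/(3/2) = 5 + 2/3 = 17/3

17/3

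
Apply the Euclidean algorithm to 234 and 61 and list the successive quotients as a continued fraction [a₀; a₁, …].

234 = 3·61 + 51, so a_0 = 3
61 = 1·51 + 10, so a_1 = 1
51 = 5·10 + 1, so a_2 = 5
10 = 10·1 + 0, so a_3 = 10

[3; 1, 5, 10]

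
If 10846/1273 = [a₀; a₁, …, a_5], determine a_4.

1

Run the Euclidean algorithm, recording each quotient:
⌊10846/1273⌋ = 8, remainder 662
⌊1273/662⌋ = 1, remainder 611
⌊662/611⌋ = 1, remainder 51
⌊611/51⌋ = 11, remainder 50
⌊51/50⌋ = 1, remainder 1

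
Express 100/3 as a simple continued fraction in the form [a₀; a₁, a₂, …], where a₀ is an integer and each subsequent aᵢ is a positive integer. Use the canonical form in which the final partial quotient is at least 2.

100 = 33·3 + 1, so a_0 = 33
3 = 3·1 + 0, so a_1 = 3

[33; 3]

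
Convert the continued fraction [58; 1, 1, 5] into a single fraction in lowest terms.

Start with 5.
1 + 1/(5/1) = 1 + 1/5 = 6/5
1 + 1/(6/5) = 1 + 5/6 = 11/6
58 + 1/(11/6) = 58 + 6/11 = 644/11

644/11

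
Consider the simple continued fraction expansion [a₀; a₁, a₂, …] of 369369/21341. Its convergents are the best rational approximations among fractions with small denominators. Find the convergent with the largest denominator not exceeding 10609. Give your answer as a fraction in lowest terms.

35914/2075

List convergents until the denominator exceeds the bound:
a_0 = 17: 17/1  (≤ bound)
a_1 = 3: 52/3  (≤ bound)
a_2 = 4: 225/13  (≤ bound)
a_3 = 22: 5002/289  (≤ bound)
a_4 = 1: 5227/302  (≤ bound)
a_5 = 1: 10229/591  (≤ bound)
a_6 = 3: 35914/2075  (≤ bound)
a_7 = 10: 369369/21341  (> 10609, stop)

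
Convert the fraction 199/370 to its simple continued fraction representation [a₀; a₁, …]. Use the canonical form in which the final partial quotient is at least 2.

⌊199/370⌋ = 0, remainder 199
⌊370/199⌋ = 1, remainder 171
⌊199/171⌋ = 1, remainder 28
⌊171/28⌋ = 6, remainder 3
⌊28/3⌋ = 9, remainder 1
⌊3/1⌋ = 3, remainder 0

[0; 1, 1, 6, 9, 3]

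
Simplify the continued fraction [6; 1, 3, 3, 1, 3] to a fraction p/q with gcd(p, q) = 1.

433/64

Collapse the nested fraction from the inside out:
Start with 3.
1 + 1/(3/1) = 1 + 1/3 = 4/3
3 + 1/(4/3) = 3 + 3/4 = 15/4
3 + 1/(15/4) = 3 + 4/15 = 49/15
1 + 1/(49/15) = 1 + 15/49 = 64/49
6 + 1/(64/49) = 6 + 49/64 = 433/64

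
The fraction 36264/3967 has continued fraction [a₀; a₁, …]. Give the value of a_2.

36264 ÷ 3967 → quotient 9, remainder 561
3967 ÷ 561 → quotient 7, remainder 40
561 ÷ 40 → quotient 14, remainder 1

14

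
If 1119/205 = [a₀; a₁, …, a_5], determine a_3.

Run the Euclidean algorithm, recording each quotient:
1119 ÷ 205 → quotient 5, remainder 94
205 ÷ 94 → quotient 2, remainder 17
94 ÷ 17 → quotient 5, remainder 9
17 ÷ 9 → quotient 1, remainder 8

1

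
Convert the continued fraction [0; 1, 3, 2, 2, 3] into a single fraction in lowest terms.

58/75

Start with 3.
2 + 1/(3/1) = 2 + 1/3 = 7/3
2 + 1/(7/3) = 2 + 3/7 = 17/7
3 + 1/(17/7) = 3 + 7/17 = 58/17
1 + 1/(58/17) = 1 + 17/58 = 75/58
0 + 1/(75/58) = 0 + 58/75 = 58/75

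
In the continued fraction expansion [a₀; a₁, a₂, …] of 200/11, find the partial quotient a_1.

5

⌊200/11⌋ = 18, remainder 2
⌊11/2⌋ = 5, remainder 1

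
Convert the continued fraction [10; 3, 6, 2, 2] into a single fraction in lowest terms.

1042/101

Start with 2.
2 + 1/(2/1) = 2 + 1/2 = 5/2
6 + 1/(5/2) = 6 + 2/5 = 32/5
3 + 1/(32/5) = 3 + 5/32 = 101/32
10 + 1/(101/32) = 10 + 32/101 = 1042/101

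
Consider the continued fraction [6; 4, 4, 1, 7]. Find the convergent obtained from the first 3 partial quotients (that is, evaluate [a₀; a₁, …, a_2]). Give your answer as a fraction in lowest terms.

106/17

Starting at the tail and folding back:
Start with 4.
4 + 1/(4/1) = 4 + 1/4 = 17/4
6 + 1/(17/4) = 6 + 4/17 = 106/17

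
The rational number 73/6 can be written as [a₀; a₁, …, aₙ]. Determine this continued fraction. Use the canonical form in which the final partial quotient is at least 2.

Run the Euclidean algorithm, recording each quotient:
73 ÷ 6 → quotient 12, remainder 1
6 ÷ 1 → quotient 6, remainder 0

[12; 6]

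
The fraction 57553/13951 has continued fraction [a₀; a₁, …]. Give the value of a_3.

Repeatedly divide and take the remainder:
⌊57553/13951⌋ = 4, remainder 1749
⌊13951/1749⌋ = 7, remainder 1708
⌊1749/1708⌋ = 1, remainder 41
⌊1708/41⌋ = 41, remainder 27

41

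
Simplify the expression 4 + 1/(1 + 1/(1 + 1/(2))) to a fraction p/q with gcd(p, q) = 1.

Start with 2.
1 + 1/(2/1) = 1 + 1/2 = 3/2
1 + 1/(3/2) = 1 + 2/3 = 5/3
4 + 1/(5/3) = 4 + 3/5 = 23/5

23/5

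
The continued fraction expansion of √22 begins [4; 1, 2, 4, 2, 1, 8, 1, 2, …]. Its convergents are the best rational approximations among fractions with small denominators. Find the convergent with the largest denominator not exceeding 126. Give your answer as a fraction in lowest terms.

197/42

a_0 = 4: 4/1  (≤ bound)
a_1 = 1: 5/1  (≤ bound)
a_2 = 2: 14/3  (≤ bound)
a_3 = 4: 61/13  (≤ bound)
a_4 = 2: 136/29  (≤ bound)
a_5 = 1: 197/42  (≤ bound)
a_6 = 8: 1712/365  (> 126, stop)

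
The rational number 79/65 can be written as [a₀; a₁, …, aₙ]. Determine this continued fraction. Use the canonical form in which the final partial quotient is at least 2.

Apply division with remainder until the remainder is 0:
79 ÷ 65 → quotient 1, remainder 14
65 ÷ 14 → quotient 4, remainder 9
14 ÷ 9 → quotient 1, remainder 5
9 ÷ 5 → quotient 1, remainder 4
5 ÷ 4 → quotient 1, remainder 1
4 ÷ 1 → quotient 4, remainder 0

[1; 4, 1, 1, 1, 4]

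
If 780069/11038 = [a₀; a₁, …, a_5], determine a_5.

5

780069 = 70·11038 + 7409, so a_0 = 70
11038 = 1·7409 + 3629, so a_1 = 1
7409 = 2·3629 + 151, so a_2 = 2
3629 = 24·151 + 5, so a_3 = 24
151 = 30·5 + 1, so a_4 = 30
5 = 5·1 + 0, so a_5 = 5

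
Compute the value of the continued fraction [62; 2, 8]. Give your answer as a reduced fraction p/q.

Use the convergent recurrence hₖ = aₖ·hₖ₋₁ + hₖ₋₂ (and likewise for the denominators kₖ):
a_0 = 62: 62/1
a_1 = 2: 125/2
a_2 = 8: 1062/17

1062/17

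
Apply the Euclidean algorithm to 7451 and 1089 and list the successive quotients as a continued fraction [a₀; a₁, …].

[6; 1, 5, 3, 57]

Apply division with remainder until the remainder is 0:
7451 = 6·1089 + 917, so a_0 = 6
1089 = 1·917 + 172, so a_1 = 1
917 = 5·172 + 57, so a_2 = 5
172 = 3·57 + 1, so a_3 = 3
57 = 57·1 + 0, so a_4 = 57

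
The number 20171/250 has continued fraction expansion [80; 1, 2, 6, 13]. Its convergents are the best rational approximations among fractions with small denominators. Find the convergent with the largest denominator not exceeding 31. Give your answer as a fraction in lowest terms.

a_0 = 80: 80/1  (≤ bound)
a_1 = 1: 81/1  (≤ bound)
a_2 = 2: 242/3  (≤ bound)
a_3 = 6: 1533/19  (≤ bound)
a_4 = 13: 20171/250  (> 31, stop)

1533/19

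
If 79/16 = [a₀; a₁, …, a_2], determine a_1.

Run the Euclidean algorithm, recording each quotient:
79 ÷ 16 → quotient 4, remainder 15
16 ÷ 15 → quotient 1, remainder 1

1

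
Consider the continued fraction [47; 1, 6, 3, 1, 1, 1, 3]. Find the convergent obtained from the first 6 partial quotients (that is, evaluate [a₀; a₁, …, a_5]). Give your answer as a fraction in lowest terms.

Compute successive convergents:
a_0 = 47: 47/1
a_1 = 1: 48/1
a_2 = 6: 335/7
a_3 = 3: 1053/22
a_4 = 1: 1388/29
a_5 = 1: 2441/51

2441/51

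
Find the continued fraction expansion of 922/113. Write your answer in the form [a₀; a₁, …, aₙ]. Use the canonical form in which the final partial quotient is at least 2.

[8; 6, 3, 1, 1, 2]

Repeatedly divide and take the remainder:
⌊922/113⌋ = 8, remainder 18
⌊113/18⌋ = 6, remainder 5
⌊18/5⌋ = 3, remainder 3
⌊5/3⌋ = 1, remainder 2
⌊3/2⌋ = 1, remainder 1
⌊2/1⌋ = 2, remainder 0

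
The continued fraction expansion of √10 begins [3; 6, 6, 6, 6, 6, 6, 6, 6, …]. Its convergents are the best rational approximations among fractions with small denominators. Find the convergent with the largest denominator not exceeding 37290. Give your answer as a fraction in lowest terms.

a_0 = 3: 3/1  (≤ bound)
a_1 = 6: 19/6  (≤ bound)
a_2 = 6: 117/37  (≤ bound)
a_3 = 6: 721/228  (≤ bound)
a_4 = 6: 4443/1405  (≤ bound)
a_5 = 6: 27379/8658  (≤ bound)
a_6 = 6: 168717/53353  (> 37290, stop)

27379/8658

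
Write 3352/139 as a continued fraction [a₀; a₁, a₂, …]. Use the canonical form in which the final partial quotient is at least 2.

[24; 8, 1, 2, 5]

⌊3352/139⌋ = 24, remainder 16
⌊139/16⌋ = 8, remainder 11
⌊16/11⌋ = 1, remainder 5
⌊11/5⌋ = 2, remainder 1
⌊5/1⌋ = 5, remainder 0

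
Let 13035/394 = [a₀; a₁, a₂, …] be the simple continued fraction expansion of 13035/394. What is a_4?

Apply division with remainder until the remainder is 0:
⌊13035/394⌋ = 33, remainder 33
⌊394/33⌋ = 11, remainder 31
⌊33/31⌋ = 1, remainder 2
⌊31/2⌋ = 15, remainder 1
⌊2/1⌋ = 2, remainder 0

2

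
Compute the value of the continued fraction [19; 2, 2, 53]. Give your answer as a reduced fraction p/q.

5180/267

Start with 53.
2 + 1/(53/1) = 2 + 1/53 = 107/53
2 + 1/(107/53) = 2 + 53/107 = 267/107
19 + 1/(267/107) = 19 + 107/267 = 5180/267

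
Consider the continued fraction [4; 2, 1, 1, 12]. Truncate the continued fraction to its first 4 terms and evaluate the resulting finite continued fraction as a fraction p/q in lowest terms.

Start with 1.
1 + 1/(1/1) = 1 + 1/1 = 2/1
2 + 1/(2/1) = 2 + 1/2 = 5/2
4 + 1/(5/2) = 4 + 2/5 = 22/5

22/5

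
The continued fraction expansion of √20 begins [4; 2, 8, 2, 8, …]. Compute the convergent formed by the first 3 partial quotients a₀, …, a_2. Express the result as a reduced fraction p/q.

Build up convergents one term at a time:
a_0 = 4: 4/1
a_1 = 2: 9/2
a_2 = 8: 76/17

76/17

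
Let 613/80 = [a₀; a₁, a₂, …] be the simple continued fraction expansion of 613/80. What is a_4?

26

⌊613/80⌋ = 7, remainder 53
⌊80/53⌋ = 1, remainder 27
⌊53/27⌋ = 1, remainder 26
⌊27/26⌋ = 1, remainder 1
⌊26/1⌋ = 26, remainder 0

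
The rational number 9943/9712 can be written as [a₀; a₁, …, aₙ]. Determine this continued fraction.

[1; 42, 23, 10]

⌊9943/9712⌋ = 1, remainder 231
⌊9712/231⌋ = 42, remainder 10
⌊231/10⌋ = 23, remainder 1
⌊10/1⌋ = 10, remainder 0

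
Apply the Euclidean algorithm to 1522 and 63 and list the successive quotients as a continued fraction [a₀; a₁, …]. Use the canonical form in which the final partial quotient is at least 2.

[24; 6, 3, 3]

Run the Euclidean algorithm, recording each quotient:
1522 = 24·63 + 10, so a_0 = 24
63 = 6·10 + 3, so a_1 = 6
10 = 3·3 + 1, so a_2 = 3
3 = 3·1 + 0, so a_3 = 3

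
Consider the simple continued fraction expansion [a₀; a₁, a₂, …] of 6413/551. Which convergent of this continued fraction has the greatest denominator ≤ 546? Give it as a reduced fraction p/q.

List convergents until the denominator exceeds the bound:
a_0 = 11: 11/1  (≤ bound)
a_1 = 1: 12/1  (≤ bound)
a_2 = 1: 23/2  (≤ bound)
a_3 = 1: 35/3  (≤ bound)
a_4 = 3: 128/11  (≤ bound)
a_5 = 3: 419/36  (≤ bound)
a_6 = 15: 6413/551  (> 546, stop)

419/36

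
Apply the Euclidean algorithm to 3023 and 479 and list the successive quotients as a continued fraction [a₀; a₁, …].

[6; 3, 4, 1, 1, 1, 10]

⌊3023/479⌋ = 6, remainder 149
⌊479/149⌋ = 3, remainder 32
⌊149/32⌋ = 4, remainder 21
⌊32/21⌋ = 1, remainder 11
⌊21/11⌋ = 1, remainder 10
⌊11/10⌋ = 1, remainder 1
⌊10/1⌋ = 10, remainder 0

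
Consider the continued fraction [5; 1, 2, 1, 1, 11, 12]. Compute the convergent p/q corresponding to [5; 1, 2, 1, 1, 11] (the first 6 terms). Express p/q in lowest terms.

463/81

a_0 = 5: 5/1
a_1 = 1: 6/1
a_2 = 2: 17/3
a_3 = 1: 23/4
a_4 = 1: 40/7
a_5 = 11: 463/81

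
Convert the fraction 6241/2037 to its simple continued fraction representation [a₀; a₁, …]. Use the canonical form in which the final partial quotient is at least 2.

[3; 15, 1, 2, 43]

6241 = 3·2037 + 130, so a_0 = 3
2037 = 15·130 + 87, so a_1 = 15
130 = 1·87 + 43, so a_2 = 1
87 = 2·43 + 1, so a_3 = 2
43 = 43·1 + 0, so a_4 = 43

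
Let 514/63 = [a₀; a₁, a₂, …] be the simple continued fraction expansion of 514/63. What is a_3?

3

514 = 8·63 + 10, so a_0 = 8
63 = 6·10 + 3, so a_1 = 6
10 = 3·3 + 1, so a_2 = 3
3 = 3·1 + 0, so a_3 = 3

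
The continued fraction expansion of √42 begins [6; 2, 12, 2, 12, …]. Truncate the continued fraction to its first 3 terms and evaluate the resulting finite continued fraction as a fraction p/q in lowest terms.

162/25

Collapse the nested fraction from the inside out:
Start with 12.
2 + 1/(12/1) = 2 + 1/12 = 25/12
6 + 1/(25/12) = 6 + 12/25 = 162/25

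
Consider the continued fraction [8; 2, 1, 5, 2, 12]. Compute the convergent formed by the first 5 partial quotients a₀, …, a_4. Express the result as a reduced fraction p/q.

Build up convergents one term at a time:
a_0 = 8: 8/1
a_1 = 2: 17/2
a_2 = 1: 25/3
a_3 = 5: 142/17
a_4 = 2: 309/37

309/37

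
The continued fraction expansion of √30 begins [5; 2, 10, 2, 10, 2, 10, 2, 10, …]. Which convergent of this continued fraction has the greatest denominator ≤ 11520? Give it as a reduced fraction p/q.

a_0 = 5: 5/1  (≤ bound)
a_1 = 2: 11/2  (≤ bound)
a_2 = 10: 115/21  (≤ bound)
a_3 = 2: 241/44  (≤ bound)
a_4 = 10: 2525/461  (≤ bound)
a_5 = 2: 5291/966  (≤ bound)
a_6 = 10: 55435/10121  (≤ bound)
a_7 = 2: 116161/21208  (> 11520, stop)

55435/10121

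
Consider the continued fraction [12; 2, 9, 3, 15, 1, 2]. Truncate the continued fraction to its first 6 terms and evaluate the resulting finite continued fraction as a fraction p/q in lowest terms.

Start with 1.
15 + 1/(1/1) = 15 + 1/1 = 16/1
3 + 1/(16/1) = 3 + 1/16 = 49/16
9 + 1/(49/16) = 9 + 16/49 = 457/49
2 + 1/(457/49) = 2 + 49/457 = 963/457
12 + 1/(963/457) = 12 + 457/963 = 12013/963

12013/963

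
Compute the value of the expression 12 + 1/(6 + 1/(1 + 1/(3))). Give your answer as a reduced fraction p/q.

328/27

a_0 = 12: 12/1
a_1 = 6: 73/6
a_2 = 1: 85/7
a_3 = 3: 328/27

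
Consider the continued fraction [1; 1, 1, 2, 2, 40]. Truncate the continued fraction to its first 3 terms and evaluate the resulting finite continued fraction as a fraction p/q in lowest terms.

Start with 1.
1 + 1/(1/1) = 1 + 1/1 = 2/1
1 + 1/(2/1) = 1 + 1/2 = 3/2

3/2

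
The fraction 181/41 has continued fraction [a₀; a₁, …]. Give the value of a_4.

181 ÷ 41 → quotient 4, remainder 17
41 ÷ 17 → quotient 2, remainder 7
17 ÷ 7 → quotient 2, remainder 3
7 ÷ 3 → quotient 2, remainder 1
3 ÷ 1 → quotient 3, remainder 0

3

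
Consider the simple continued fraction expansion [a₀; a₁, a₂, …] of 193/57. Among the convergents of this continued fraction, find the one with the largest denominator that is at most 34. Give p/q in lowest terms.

a_0 = 3: 3/1  (≤ bound)
a_1 = 2: 7/2  (≤ bound)
a_2 = 1: 10/3  (≤ bound)
a_3 = 1: 17/5  (≤ bound)
a_4 = 2: 44/13  (≤ bound)
a_5 = 4: 193/57  (> 34, stop)

44/13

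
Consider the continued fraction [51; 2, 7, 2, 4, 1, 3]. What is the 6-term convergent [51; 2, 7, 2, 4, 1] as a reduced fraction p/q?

a_0 = 51: 51/1
a_1 = 2: 103/2
a_2 = 7: 772/15
a_3 = 2: 1647/32
a_4 = 4: 7360/143
a_5 = 1: 9007/175

9007/175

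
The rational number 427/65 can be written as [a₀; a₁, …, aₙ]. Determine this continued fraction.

[6; 1, 1, 3, 9]

Apply division with remainder until the remainder is 0:
427 = 6·65 + 37, so a_0 = 6
65 = 1·37 + 28, so a_1 = 1
37 = 1·28 + 9, so a_2 = 1
28 = 3·9 + 1, so a_3 = 3
9 = 9·1 + 0, so a_4 = 9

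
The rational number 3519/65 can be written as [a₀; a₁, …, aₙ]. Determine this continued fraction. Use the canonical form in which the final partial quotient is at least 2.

Run the Euclidean algorithm, recording each quotient:
3519 ÷ 65 → quotient 54, remainder 9
65 ÷ 9 → quotient 7, remainder 2
9 ÷ 2 → quotient 4, remainder 1
2 ÷ 1 → quotient 2, remainder 0

[54; 7, 4, 2]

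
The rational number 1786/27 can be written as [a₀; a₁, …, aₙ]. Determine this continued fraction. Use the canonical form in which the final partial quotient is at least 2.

⌊1786/27⌋ = 66, remainder 4
⌊27/4⌋ = 6, remainder 3
⌊4/3⌋ = 1, remainder 1
⌊3/1⌋ = 3, remainder 0

[66; 6, 1, 3]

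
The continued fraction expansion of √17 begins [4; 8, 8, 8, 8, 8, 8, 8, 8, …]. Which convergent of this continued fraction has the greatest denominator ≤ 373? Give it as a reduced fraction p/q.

a_0 = 4: 4/1  (≤ bound)
a_1 = 8: 33/8  (≤ bound)
a_2 = 8: 268/65  (≤ bound)
a_3 = 8: 2177/528  (> 373, stop)

268/65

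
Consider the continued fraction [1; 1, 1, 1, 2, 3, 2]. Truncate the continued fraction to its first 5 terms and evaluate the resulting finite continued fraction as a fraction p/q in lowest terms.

13/8

Start with 2.
1 + 1/(2/1) = 1 + 1/2 = 3/2
1 + 1/(3/2) = 1 + 2/3 = 5/3
1 + 1/(5/3) = 1 + 3/5 = 8/5
1 + 1/(8/5) = 1 + 5/8 = 13/8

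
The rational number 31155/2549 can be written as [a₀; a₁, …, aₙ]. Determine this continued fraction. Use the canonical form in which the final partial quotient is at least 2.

Repeatedly divide and take the remainder:
31155 ÷ 2549 → quotient 12, remainder 567
2549 ÷ 567 → quotient 4, remainder 281
567 ÷ 281 → quotient 2, remainder 5
281 ÷ 5 → quotient 56, remainder 1
5 ÷ 1 → quotient 5, remainder 0

[12; 4, 2, 56, 5]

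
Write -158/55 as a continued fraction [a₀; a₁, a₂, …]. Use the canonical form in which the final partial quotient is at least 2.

[-3; 7, 1, 6]

-158 ÷ 55 → quotient -3, remainder 7
55 ÷ 7 → quotient 7, remainder 6
7 ÷ 6 → quotient 1, remainder 1
6 ÷ 1 → quotient 6, remainder 0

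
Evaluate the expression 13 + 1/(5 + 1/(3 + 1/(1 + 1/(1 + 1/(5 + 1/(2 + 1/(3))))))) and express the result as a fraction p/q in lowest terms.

20483/1553

Work from the innermost term outward:
Start with 3.
2 + 1/(3/1) = 2 + 1/3 = 7/3
5 + 1/(7/3) = 5 + 3/7 = 38/7
1 + 1/(38/7) = 1 + 7/38 = 45/38
1 + 1/(45/38) = 1 + 38/45 = 83/45
3 + 1/(83/45) = 3 + 45/83 = 294/83
5 + 1/(294/83) = 5 + 83/294 = 1553/294
13 + 1/(1553/294) = 13 + 294/1553 = 20483/1553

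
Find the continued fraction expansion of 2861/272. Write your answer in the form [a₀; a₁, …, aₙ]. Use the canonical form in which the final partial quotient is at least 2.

[10; 1, 1, 13, 10]

2861 ÷ 272 → quotient 10, remainder 141
272 ÷ 141 → quotient 1, remainder 131
141 ÷ 131 → quotient 1, remainder 10
131 ÷ 10 → quotient 13, remainder 1
10 ÷ 1 → quotient 10, remainder 0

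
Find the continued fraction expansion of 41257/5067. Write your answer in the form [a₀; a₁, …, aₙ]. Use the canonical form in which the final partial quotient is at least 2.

[8; 7, 36, 20]

41257 ÷ 5067 → quotient 8, remainder 721
5067 ÷ 721 → quotient 7, remainder 20
721 ÷ 20 → quotient 36, remainder 1
20 ÷ 1 → quotient 20, remainder 0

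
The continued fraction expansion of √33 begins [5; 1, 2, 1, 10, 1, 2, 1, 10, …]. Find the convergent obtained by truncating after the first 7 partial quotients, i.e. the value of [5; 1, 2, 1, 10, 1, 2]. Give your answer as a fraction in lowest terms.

787/137

Work from the innermost term outward:
Start with 2.
1 + 1/(2/1) = 1 + 1/2 = 3/2
10 + 1/(3/2) = 10 + 2/3 = 32/3
1 + 1/(32/3) = 1 + 3/32 = 35/32
2 + 1/(35/32) = 2 + 32/35 = 102/35
1 + 1/(102/35) = 1 + 35/102 = 137/102
5 + 1/(137/102) = 5 + 102/137 = 787/137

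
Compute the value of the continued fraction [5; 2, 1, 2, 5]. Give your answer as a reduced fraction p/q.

231/43

a_0 = 5: 5/1
a_1 = 2: 11/2
a_2 = 1: 16/3
a_3 = 2: 43/8
a_4 = 5: 231/43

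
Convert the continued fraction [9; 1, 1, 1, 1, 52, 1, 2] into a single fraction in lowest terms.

Starting at the tail and folding back:
Start with 2.
1 + 1/(2/1) = 1 + 1/2 = 3/2
52 + 1/(3/2) = 52 + 2/3 = 158/3
1 + 1/(158/3) = 1 + 3/158 = 161/158
1 + 1/(161/158) = 1 + 158/161 = 319/161
1 + 1/(319/161) = 1 + 161/319 = 480/319
1 + 1/(480/319) = 1 + 319/480 = 799/480
9 + 1/(799/480) = 9 + 480/799 = 7671/799

7671/799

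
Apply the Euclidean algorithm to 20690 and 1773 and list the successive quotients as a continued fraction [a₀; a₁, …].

[11; 1, 2, 39, 15]

Repeatedly divide and take the remainder:
⌊20690/1773⌋ = 11, remainder 1187
⌊1773/1187⌋ = 1, remainder 586
⌊1187/586⌋ = 2, remainder 15
⌊586/15⌋ = 39, remainder 1
⌊15/1⌋ = 15, remainder 0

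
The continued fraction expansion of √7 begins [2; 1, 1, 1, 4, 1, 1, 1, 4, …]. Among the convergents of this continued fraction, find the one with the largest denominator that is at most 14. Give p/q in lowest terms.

a_0 = 2: 2/1  (≤ bound)
a_1 = 1: 3/1  (≤ bound)
a_2 = 1: 5/2  (≤ bound)
a_3 = 1: 8/3  (≤ bound)
a_4 = 4: 37/14  (≤ bound)
a_5 = 1: 45/17  (> 14, stop)

37/14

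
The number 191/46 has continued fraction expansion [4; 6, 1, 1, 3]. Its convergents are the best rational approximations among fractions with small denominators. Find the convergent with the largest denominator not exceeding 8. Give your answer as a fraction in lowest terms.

a_0 = 4: 4/1  (≤ bound)
a_1 = 6: 25/6  (≤ bound)
a_2 = 1: 29/7  (≤ bound)
a_3 = 1: 54/13  (> 8, stop)

29/7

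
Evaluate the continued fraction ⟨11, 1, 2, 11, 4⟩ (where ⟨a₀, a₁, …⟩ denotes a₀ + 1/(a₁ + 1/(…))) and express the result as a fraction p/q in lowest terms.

Starting at the tail and folding back:
Start with 4.
11 + 1/(4/1) = 11 + 1/4 = 45/4
2 + 1/(45/4) = 2 + 4/45 = 94/45
1 + 1/(94/45) = 1 + 45/94 = 139/94
11 + 1/(139/94) = 11 + 94/139 = 1623/139

1623/139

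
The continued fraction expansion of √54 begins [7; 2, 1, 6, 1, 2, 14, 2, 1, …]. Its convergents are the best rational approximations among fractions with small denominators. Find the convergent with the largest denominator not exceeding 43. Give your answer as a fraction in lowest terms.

169/23

List convergents until the denominator exceeds the bound:
a_0 = 7: 7/1  (≤ bound)
a_1 = 2: 15/2  (≤ bound)
a_2 = 1: 22/3  (≤ bound)
a_3 = 6: 147/20  (≤ bound)
a_4 = 1: 169/23  (≤ bound)
a_5 = 2: 485/66  (> 43, stop)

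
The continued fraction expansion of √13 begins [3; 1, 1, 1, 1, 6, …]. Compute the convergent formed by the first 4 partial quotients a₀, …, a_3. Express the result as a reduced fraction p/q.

11/3

Build up convergents one term at a time:
a_0 = 3: 3/1
a_1 = 1: 4/1
a_2 = 1: 7/2
a_3 = 1: 11/3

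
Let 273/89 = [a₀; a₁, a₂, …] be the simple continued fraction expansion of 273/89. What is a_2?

⌊273/89⌋ = 3, remainder 6
⌊89/6⌋ = 14, remainder 5
⌊6/5⌋ = 1, remainder 1

1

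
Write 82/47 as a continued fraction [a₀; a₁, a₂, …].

[1; 1, 2, 1, 11]

⌊82/47⌋ = 1, remainder 35
⌊47/35⌋ = 1, remainder 12
⌊35/12⌋ = 2, remainder 11
⌊12/11⌋ = 1, remainder 1
⌊11/1⌋ = 11, remainder 0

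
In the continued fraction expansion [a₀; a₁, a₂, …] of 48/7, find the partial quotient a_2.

6

48 ÷ 7 → quotient 6, remainder 6
7 ÷ 6 → quotient 1, remainder 1
6 ÷ 1 → quotient 6, remainder 0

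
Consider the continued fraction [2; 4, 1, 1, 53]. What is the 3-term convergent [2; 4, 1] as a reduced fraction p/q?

Start with 1.
4 + 1/(1/1) = 4 + 1/1 = 5/1
2 + 1/(5/1) = 2 + 1/5 = 11/5

11/5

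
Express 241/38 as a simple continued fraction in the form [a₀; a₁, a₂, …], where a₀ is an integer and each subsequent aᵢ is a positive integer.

[6; 2, 1, 12]

Apply division with remainder until the remainder is 0:
⌊241/38⌋ = 6, remainder 13
⌊38/13⌋ = 2, remainder 12
⌊13/12⌋ = 1, remainder 1
⌊12/1⌋ = 12, remainder 0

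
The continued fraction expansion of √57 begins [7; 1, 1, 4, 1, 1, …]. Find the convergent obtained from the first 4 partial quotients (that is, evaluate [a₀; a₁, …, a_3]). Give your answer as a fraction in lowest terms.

Collapse the nested fraction from the inside out:
Start with 4.
1 + 1/(4/1) = 1 + 1/4 = 5/4
1 + 1/(5/4) = 1 + 4/5 = 9/5
7 + 1/(9/5) = 7 + 5/9 = 68/9

68/9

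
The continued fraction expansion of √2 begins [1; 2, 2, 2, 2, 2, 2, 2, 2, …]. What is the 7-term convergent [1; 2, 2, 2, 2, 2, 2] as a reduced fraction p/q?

239/169

Start with 2.
2 + 1/(2/1) = 2 + 1/2 = 5/2
2 + 1/(5/2) = 2 + 2/5 = 12/5
2 + 1/(12/5) = 2 + 5/12 = 29/12
2 + 1/(29/12) = 2 + 12/29 = 70/29
2 + 1/(70/29) = 2 + 29/70 = 169/70
1 + 1/(169/70) = 1 + 70/169 = 239/169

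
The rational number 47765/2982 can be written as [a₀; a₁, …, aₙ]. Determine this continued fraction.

[16; 56, 3, 1, 3, 1, 2]

⌊47765/2982⌋ = 16, remainder 53
⌊2982/53⌋ = 56, remainder 14
⌊53/14⌋ = 3, remainder 11
⌊14/11⌋ = 1, remainder 3
⌊11/3⌋ = 3, remainder 2
⌊3/2⌋ = 1, remainder 1
⌊2/1⌋ = 2, remainder 0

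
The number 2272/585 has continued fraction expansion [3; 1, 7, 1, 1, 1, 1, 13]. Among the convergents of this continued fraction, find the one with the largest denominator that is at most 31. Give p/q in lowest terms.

List convergents until the denominator exceeds the bound:
a_0 = 3: 3/1  (≤ bound)
a_1 = 1: 4/1  (≤ bound)
a_2 = 7: 31/8  (≤ bound)
a_3 = 1: 35/9  (≤ bound)
a_4 = 1: 66/17  (≤ bound)
a_5 = 1: 101/26  (≤ bound)
a_6 = 1: 167/43  (> 31, stop)

101/26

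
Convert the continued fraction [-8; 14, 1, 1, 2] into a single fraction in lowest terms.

a_0 = -8: -8/1
a_1 = 14: -111/14
a_2 = 1: -119/15
a_3 = 1: -230/29
a_4 = 2: -579/73

-579/73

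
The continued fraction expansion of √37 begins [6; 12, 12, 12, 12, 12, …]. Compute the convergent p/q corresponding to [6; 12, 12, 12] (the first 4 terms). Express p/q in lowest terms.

a_0 = 6: 6/1
a_1 = 12: 73/12
a_2 = 12: 882/145
a_3 = 12: 10657/1752

10657/1752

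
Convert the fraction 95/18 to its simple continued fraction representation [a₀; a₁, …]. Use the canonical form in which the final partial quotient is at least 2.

Run the Euclidean algorithm, recording each quotient:
95 ÷ 18 → quotient 5, remainder 5
18 ÷ 5 → quotient 3, remainder 3
5 ÷ 3 → quotient 1, remainder 2
3 ÷ 2 → quotient 1, remainder 1
2 ÷ 1 → quotient 2, remainder 0

[5; 3, 1, 1, 2]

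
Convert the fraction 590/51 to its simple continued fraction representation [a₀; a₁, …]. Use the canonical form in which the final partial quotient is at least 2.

[11; 1, 1, 3, 7]

⌊590/51⌋ = 11, remainder 29
⌊51/29⌋ = 1, remainder 22
⌊29/22⌋ = 1, remainder 7
⌊22/7⌋ = 3, remainder 1
⌊7/1⌋ = 7, remainder 0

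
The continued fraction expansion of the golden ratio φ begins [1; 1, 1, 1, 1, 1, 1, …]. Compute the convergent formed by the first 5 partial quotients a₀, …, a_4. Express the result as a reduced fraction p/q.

8/5

a_0 = 1: 1/1
a_1 = 1: 2/1
a_2 = 1: 3/2
a_3 = 1: 5/3
a_4 = 1: 8/5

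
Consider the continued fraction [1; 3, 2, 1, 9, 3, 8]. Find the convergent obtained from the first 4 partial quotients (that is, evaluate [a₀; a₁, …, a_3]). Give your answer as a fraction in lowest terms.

13/10

Use the convergent recurrence hₖ = aₖ·hₖ₋₁ + hₖ₋₂ (and likewise for the denominators kₖ):
a_0 = 1: 1/1
a_1 = 3: 4/3
a_2 = 2: 9/7
a_3 = 1: 13/10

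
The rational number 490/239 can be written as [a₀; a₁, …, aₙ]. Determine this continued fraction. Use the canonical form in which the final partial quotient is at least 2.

[2; 19, 1, 11]

⌊490/239⌋ = 2, remainder 12
⌊239/12⌋ = 19, remainder 11
⌊12/11⌋ = 1, remainder 1
⌊11/1⌋ = 11, remainder 0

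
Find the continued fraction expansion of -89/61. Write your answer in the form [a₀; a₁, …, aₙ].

-89 = -2·61 + 33, so a_0 = -2
61 = 1·33 + 28, so a_1 = 1
33 = 1·28 + 5, so a_2 = 1
28 = 5·5 + 3, so a_3 = 5
5 = 1·3 + 2, so a_4 = 1
3 = 1·2 + 1, so a_5 = 1
2 = 2·1 + 0, so a_6 = 2

[-2; 1, 1, 5, 1, 1, 2]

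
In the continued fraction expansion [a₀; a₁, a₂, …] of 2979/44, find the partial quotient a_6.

2

Apply division with remainder until the remainder is 0:
⌊2979/44⌋ = 67, remainder 31
⌊44/31⌋ = 1, remainder 13
⌊31/13⌋ = 2, remainder 5
⌊13/5⌋ = 2, remainder 3
⌊5/3⌋ = 1, remainder 2
⌊3/2⌋ = 1, remainder 1
⌊2/1⌋ = 2, remainder 0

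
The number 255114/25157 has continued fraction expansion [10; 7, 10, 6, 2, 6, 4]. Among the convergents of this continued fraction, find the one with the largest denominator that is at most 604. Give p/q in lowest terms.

4391/433

List convergents until the denominator exceeds the bound:
a_0 = 10: 10/1  (≤ bound)
a_1 = 7: 71/7  (≤ bound)
a_2 = 10: 720/71  (≤ bound)
a_3 = 6: 4391/433  (≤ bound)
a_4 = 2: 9502/937  (> 604, stop)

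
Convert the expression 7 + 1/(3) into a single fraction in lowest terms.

22/3

Collapse the nested fraction from the inside out:
Start with 3.
7 + 1/(3/1) = 7 + 1/3 = 22/3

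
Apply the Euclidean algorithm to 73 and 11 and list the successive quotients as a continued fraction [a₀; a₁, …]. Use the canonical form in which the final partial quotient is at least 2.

Run the Euclidean algorithm, recording each quotient:
73 = 6·11 + 7, so a_0 = 6
11 = 1·7 + 4, so a_1 = 1
7 = 1·4 + 3, so a_2 = 1
4 = 1·3 + 1, so a_3 = 1
3 = 3·1 + 0, so a_4 = 3

[6; 1, 1, 1, 3]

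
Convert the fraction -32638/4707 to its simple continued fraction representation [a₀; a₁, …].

-32638 = -7·4707 + 311, so a_0 = -7
4707 = 15·311 + 42, so a_1 = 15
311 = 7·42 + 17, so a_2 = 7
42 = 2·17 + 8, so a_3 = 2
17 = 2·8 + 1, so a_4 = 2
8 = 8·1 + 0, so a_5 = 8

[-7; 15, 7, 2, 2, 8]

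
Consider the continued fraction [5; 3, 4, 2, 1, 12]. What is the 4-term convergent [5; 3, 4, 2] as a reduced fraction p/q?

154/29

Start with 2.
4 + 1/(2/1) = 4 + 1/2 = 9/2
3 + 1/(9/2) = 3 + 2/9 = 29/9
5 + 1/(29/9) = 5 + 9/29 = 154/29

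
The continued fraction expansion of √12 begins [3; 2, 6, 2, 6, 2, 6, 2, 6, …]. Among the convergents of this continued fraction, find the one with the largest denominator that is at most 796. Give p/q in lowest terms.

List convergents until the denominator exceeds the bound:
a_0 = 3: 3/1  (≤ bound)
a_1 = 2: 7/2  (≤ bound)
a_2 = 6: 45/13  (≤ bound)
a_3 = 2: 97/28  (≤ bound)
a_4 = 6: 627/181  (≤ bound)
a_5 = 2: 1351/390  (≤ bound)
a_6 = 6: 8733/2521  (> 796, stop)

1351/390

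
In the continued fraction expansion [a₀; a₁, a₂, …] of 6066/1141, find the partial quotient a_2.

⌊6066/1141⌋ = 5, remainder 361
⌊1141/361⌋ = 3, remainder 58
⌊361/58⌋ = 6, remainder 13

6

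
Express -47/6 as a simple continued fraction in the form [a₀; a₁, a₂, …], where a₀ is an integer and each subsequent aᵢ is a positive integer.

[-8; 6]

-47 ÷ 6 → quotient -8, remainder 1
6 ÷ 1 → quotient 6, remainder 0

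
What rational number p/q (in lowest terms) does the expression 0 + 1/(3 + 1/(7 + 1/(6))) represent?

Compute successive convergents:
a_0 = 0: 0/1
a_1 = 3: 1/3
a_2 = 7: 7/22
a_3 = 6: 43/135

43/135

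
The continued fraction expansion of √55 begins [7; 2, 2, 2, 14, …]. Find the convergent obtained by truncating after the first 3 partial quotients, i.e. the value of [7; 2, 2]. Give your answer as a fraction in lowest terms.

Collapse the nested fraction from the inside out:
Start with 2.
2 + 1/(2/1) = 2 + 1/2 = 5/2
7 + 1/(5/2) = 7 + 2/5 = 37/5

37/5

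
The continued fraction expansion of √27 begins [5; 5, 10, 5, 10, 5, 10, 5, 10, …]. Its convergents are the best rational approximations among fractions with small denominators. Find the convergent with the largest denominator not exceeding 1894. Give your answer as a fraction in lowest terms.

1351/260

List convergents until the denominator exceeds the bound:
a_0 = 5: 5/1  (≤ bound)
a_1 = 5: 26/5  (≤ bound)
a_2 = 10: 265/51  (≤ bound)
a_3 = 5: 1351/260  (≤ bound)
a_4 = 10: 13775/2651  (> 1894, stop)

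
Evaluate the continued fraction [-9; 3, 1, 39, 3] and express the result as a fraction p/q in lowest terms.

-4208/481

Start with 3.
39 + 1/(3/1) = 39 + 1/3 = 118/3
1 + 1/(118/3) = 1 + 3/118 = 121/118
3 + 1/(121/118) = 3 + 118/121 = 481/121
-9 + 1/(481/121) = -9 + 121/481 = -4208/481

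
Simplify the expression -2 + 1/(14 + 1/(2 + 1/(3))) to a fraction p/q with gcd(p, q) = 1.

-195/101

Start with 3.
2 + 1/(3/1) = 2 + 1/3 = 7/3
14 + 1/(7/3) = 14 + 3/7 = 101/7
-2 + 1/(101/7) = -2 + 7/101 = -195/101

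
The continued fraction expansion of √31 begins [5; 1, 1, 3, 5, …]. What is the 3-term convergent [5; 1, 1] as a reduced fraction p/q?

11/2

Start with 1.
1 + 1/(1/1) = 1 + 1/1 = 2/1
5 + 1/(2/1) = 5 + 1/2 = 11/2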